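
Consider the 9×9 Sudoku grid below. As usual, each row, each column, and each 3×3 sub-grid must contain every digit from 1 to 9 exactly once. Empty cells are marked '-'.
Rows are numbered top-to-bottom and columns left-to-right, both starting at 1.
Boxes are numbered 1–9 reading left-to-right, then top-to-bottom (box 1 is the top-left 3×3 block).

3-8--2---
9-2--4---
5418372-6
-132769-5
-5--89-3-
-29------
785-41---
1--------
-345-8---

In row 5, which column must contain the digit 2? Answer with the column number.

Consider where 2 can go in row 5.
r5c1 is out (box 4 already has a 2).
r5c3 is out (column 3 already has a 2).
r5c4 is out (column 4 already has a 2).
r5c7 is out (column 7 already has a 2).
So the only cell in row 5 that can hold 2 is r5c9.
That is column 9.

9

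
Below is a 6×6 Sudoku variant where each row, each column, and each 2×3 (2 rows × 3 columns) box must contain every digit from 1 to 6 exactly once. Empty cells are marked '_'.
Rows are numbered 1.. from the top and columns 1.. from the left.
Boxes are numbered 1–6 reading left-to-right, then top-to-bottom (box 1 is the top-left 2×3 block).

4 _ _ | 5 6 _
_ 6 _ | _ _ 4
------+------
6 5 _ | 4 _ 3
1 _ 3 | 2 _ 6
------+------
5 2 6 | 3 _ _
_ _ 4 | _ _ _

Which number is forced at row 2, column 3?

5

Cell row 2, column 3 itself could take any of {1, 2, 5} by direct elimination.
Consider where 5 can go in row 2.
row 2, column 1 is out (column 1 already has a 5).
row 2, column 4 is out (column 4 already has a 5).
row 2, column 5 is out (box 2 already has a 5).
So the only cell in row 2 that can hold 5 is row 2, column 3.
Therefore row 2, column 3 = 5.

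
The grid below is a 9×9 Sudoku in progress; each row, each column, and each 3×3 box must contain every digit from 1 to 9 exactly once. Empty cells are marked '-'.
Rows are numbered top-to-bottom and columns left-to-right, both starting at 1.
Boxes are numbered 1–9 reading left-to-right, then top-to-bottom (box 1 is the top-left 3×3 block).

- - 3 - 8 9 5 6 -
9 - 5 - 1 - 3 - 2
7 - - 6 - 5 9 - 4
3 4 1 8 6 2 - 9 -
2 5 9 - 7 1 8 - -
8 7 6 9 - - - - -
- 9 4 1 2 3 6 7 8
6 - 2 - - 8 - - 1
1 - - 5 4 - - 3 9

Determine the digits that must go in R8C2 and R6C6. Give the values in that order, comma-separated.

3,4

For R8C2:
  Row 8 already contains {1, 2, 6, 8}.
  Column 2 already contains {4, 5, 7, 9}.
  Its 3×3 block (box 7) already contains {1, 2, 4, 6, 9}.
  The only value from 1–9 not eliminated is 3, so R8C2 = 3.
For R6C6:
  Row 6 already contains {6, 7, 8, 9}.
  Column 6 already contains {1, 2, 3, 5, 8, 9}.
  Its 3×3 block (box 5) already contains {1, 2, 6, 7, 8, 9}.
  The only value from 1–9 not eliminated is 4, so R6C6 = 4.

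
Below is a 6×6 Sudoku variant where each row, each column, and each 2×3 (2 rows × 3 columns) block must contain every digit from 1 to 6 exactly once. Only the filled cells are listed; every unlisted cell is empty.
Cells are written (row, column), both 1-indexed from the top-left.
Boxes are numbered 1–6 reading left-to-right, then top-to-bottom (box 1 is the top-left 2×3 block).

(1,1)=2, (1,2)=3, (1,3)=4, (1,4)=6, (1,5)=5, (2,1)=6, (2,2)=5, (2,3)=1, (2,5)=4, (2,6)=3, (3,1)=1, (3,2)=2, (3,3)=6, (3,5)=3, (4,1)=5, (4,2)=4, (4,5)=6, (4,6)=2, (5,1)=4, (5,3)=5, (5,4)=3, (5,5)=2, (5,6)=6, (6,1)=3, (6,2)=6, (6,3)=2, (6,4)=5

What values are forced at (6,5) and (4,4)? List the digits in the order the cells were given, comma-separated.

1,1

For (6,5):
  Row 6 already contains {2, 3, 5, 6}.
  Column 5 already contains {2, 3, 4, 5, 6}.
  Its 2×3 block (box 6) already contains {2, 3, 5, 6}.
  The only value from 1–6 not eliminated is 1, so (6,5) = 1.
For (4,4):
  Row 4 already contains {2, 4, 5, 6}.
  Column 4 already contains {3, 5, 6}.
  Its 2×3 block (box 4) already contains {2, 3, 6}.
  The only value from 1–6 not eliminated is 1, so (4,4) = 1.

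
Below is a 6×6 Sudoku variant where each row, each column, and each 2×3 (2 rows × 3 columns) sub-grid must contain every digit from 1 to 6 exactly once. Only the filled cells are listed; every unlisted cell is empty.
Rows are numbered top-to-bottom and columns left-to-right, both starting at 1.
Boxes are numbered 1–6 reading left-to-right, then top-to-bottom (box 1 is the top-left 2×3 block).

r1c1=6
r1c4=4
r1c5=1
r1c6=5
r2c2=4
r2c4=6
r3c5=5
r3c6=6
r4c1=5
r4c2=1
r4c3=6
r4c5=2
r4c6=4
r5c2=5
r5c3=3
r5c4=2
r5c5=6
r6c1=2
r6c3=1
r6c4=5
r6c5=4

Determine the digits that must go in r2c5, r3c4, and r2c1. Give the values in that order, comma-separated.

For r2c5:
  Row 2 already contains {4, 6}.
  Column 5 already contains {1, 2, 4, 5, 6}.
  Its 2×3 block (box 2) already contains {1, 4, 5, 6}.
  The only value from 1–6 not eliminated is 3, so r2c5 = 3.
For r3c4:
  Consider where 1 can go in column 4.
  r4c4 is out (row 4 already has a 1).
  So the only cell in column 4 that can hold 1 is r3c4.
  So r3c4 = 1.
For r2c1:
  Consider where 1 can go in box 1.
  r1c2 is out (row 1 already has a 1).
  r1c3 is out (row 1 already has a 1).
  r2c3 is out (column 3 already has a 1).
  So the only cell in box 1 that can hold 1 is r2c1.
  So r2c1 = 1.

3,1,1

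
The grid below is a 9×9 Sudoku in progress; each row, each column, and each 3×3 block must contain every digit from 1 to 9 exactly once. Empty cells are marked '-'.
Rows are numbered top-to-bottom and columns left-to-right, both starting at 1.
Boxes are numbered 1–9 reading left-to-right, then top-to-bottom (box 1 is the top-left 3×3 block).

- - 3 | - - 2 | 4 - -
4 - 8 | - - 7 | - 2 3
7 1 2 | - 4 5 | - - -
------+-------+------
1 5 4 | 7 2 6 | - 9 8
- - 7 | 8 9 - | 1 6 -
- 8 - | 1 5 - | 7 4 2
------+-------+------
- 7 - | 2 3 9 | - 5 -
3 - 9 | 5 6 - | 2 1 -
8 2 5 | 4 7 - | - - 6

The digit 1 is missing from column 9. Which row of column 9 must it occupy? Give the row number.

1

Consider where 1 can go in column 9.
r3c9 is out (row 3 already has a 1).
r5c9 is out (row 5 already has a 1).
r7c9 is out (box 9 already has a 1).
r8c9 is out (row 8 already has a 1).
So the only cell in column 9 that can hold 1 is r1c9.
That is row 1.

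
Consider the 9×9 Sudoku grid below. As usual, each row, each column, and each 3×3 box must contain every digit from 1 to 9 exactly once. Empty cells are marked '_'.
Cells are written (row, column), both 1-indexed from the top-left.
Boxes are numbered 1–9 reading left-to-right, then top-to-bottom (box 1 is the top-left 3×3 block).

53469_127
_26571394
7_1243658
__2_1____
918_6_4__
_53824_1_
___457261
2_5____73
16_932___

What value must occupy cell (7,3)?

9

Row 7 already contains {1, 2, 4, 5, 6, 7}.
Column 3 already contains {1, 2, 3, 4, 5, 6, 8}.
Its 3×3 block (box 7) already contains {1, 2, 5, 6}.
The only value from 1–9 not eliminated is 9, so (7,3) = 9.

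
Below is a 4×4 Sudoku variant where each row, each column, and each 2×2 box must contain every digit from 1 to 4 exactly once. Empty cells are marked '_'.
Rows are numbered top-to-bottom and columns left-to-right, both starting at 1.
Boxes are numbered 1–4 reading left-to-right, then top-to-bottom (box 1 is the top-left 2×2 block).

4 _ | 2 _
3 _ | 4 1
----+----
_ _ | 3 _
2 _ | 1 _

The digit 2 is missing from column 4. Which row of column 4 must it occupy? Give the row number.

Consider where 2 can go in column 4.
R1C4 is out (row 1 already has a 2).
R4C4 is out (row 4 already has a 2).
So the only cell in column 4 that can hold 2 is R3C4.
That is row 3.

3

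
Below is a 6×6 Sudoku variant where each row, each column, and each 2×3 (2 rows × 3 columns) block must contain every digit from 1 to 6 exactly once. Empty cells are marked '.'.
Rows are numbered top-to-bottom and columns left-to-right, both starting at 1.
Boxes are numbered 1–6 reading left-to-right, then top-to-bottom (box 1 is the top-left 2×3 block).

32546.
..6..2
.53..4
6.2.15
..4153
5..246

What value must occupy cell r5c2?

6

Row 5 already contains {1, 3, 4, 5}.
Column 2 already contains {2, 5}.
Its 2×3 block (box 5) already contains {4, 5}.
The only value from 1–6 not eliminated is 6, so r5c2 = 6.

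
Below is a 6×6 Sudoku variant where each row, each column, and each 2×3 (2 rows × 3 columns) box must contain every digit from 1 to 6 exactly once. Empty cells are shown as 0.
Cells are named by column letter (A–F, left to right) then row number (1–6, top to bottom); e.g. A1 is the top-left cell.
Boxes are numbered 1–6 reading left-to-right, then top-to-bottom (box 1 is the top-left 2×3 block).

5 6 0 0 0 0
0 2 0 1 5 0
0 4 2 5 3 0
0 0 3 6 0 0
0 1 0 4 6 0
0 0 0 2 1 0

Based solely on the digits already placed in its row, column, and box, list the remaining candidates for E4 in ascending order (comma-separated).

2,4

Row 4 already contains {3, 6}.
Column E already contains {1, 3, 5, 6}.
Its 2×3 block (box 4) already contains {3, 5, 6}.
Removing those from 1–6 leaves {2, 4} as the candidates for E4.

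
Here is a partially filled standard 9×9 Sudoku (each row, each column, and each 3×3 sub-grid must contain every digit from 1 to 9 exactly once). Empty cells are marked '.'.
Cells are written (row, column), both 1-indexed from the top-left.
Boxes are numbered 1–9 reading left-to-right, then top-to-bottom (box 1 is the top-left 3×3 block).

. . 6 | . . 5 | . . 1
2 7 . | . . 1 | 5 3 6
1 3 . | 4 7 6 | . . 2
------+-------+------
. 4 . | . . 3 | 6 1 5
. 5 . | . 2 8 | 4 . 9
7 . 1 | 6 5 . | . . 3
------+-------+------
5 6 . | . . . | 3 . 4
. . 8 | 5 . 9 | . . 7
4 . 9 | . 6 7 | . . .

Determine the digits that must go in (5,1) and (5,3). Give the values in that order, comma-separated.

For (5,1):
  Consider where 6 can go in box 4.
  (4,1) is out (row 4 already has a 6).
  (4,3) is out (row 4 already has a 6).
  (5,3) is out (column 3 already has a 6).
  (6,2) is out (row 6 already has a 6).
  So the only cell in box 4 that can hold 6 is (5,1).
  So (5,1) = 6.
For (5,3):
  Row 5 already contains {2, 4, 5, 8, 9}.
  Column 3 already contains {1, 6, 8, 9}.
  Its 3×3 block (box 4) already contains {1, 4, 5, 7}.
  The only value from 1–9 not eliminated is 3, so (5,3) = 3.

6,3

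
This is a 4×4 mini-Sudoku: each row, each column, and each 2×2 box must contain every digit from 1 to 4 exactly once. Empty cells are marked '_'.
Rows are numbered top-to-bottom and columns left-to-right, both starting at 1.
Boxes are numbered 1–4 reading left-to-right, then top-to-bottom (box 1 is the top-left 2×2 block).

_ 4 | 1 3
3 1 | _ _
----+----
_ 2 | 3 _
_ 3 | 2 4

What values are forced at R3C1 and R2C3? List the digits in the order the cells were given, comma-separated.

For R3C1:
  Consider where 4 can go in column 1.
  R1C1 is out (row 1 already has a 4).
  R4C1 is out (row 4 already has a 4).
  So the only cell in column 1 that can hold 4 is R3C1.
  So R3C1 = 4.
For R2C3:
  Row 2 already contains {1, 3}.
  Column 3 already contains {1, 2, 3}.
  Its 2×2 block (box 2) already contains {1, 3}.
  The only value from 1–4 not eliminated is 4, so R2C3 = 4.

4,4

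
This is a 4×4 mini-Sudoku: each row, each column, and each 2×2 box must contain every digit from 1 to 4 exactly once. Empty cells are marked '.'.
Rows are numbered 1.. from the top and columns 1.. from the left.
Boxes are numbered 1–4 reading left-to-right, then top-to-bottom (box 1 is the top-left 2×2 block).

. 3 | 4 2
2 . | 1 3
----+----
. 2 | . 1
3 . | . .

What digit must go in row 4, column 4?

4

Row 4 already contains {3}.
Column 4 already contains {1, 2, 3}.
Its 2×2 block (box 4) already contains {1}.
The only value from 1–4 not eliminated is 4, so row 4, column 4 = 4.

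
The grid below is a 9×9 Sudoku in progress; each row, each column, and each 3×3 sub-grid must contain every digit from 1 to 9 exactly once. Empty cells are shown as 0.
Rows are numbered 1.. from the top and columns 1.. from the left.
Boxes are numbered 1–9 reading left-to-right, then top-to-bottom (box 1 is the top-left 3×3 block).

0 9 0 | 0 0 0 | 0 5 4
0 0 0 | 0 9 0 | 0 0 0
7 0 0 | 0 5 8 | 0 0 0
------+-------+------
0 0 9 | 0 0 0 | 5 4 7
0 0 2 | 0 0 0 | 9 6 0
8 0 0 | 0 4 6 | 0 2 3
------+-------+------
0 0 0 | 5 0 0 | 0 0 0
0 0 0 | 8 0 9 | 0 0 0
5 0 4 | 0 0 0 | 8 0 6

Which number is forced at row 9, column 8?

9

Cell row 9, column 8 itself could take any of {1, 3, 7, 9} by direct elimination.
Consider where 9 can go in row 9.
row 9, column 2 is out (column 2 already has a 9).
row 9, column 4 is out (box 8 already has a 9).
row 9, column 5 is out (column 5 already has a 9).
row 9, column 6 is out (column 6 already has a 9).
So the only cell in row 9 that can hold 9 is row 9, column 8.
Therefore row 9, column 8 = 9.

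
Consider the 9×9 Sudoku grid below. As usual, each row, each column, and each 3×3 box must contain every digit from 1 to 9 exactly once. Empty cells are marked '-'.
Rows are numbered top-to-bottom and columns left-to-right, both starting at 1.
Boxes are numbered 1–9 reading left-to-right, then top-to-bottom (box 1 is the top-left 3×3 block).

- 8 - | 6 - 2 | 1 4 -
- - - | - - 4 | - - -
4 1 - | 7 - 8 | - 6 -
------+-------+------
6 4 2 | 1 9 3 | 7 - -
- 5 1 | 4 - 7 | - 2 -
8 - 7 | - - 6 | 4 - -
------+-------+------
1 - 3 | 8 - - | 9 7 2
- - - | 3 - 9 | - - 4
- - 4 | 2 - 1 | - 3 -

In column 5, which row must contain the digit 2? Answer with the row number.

6

Consider where 2 can go in column 5.
R1C5 is out (row 1 already has a 2). R2C5 is out (box 2 already has a 2). R3C5 is out (box 2 already has a 2). R5C5 is out (row 5 already has a 2). The remaining empty cells in column 5 are similarly blocked.
So the only cell in column 5 that can hold 2 is R6C5.
That is row 6.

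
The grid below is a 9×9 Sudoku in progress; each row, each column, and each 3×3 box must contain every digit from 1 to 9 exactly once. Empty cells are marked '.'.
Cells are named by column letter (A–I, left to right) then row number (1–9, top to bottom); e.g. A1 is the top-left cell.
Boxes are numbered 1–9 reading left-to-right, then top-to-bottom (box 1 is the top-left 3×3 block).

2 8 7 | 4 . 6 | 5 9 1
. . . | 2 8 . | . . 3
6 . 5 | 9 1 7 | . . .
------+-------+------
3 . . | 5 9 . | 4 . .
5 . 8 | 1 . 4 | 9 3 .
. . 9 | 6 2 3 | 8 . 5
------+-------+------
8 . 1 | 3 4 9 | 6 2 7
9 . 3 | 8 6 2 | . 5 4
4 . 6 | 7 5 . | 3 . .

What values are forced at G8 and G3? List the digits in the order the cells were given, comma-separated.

1,2

For G8:
  Row 8 already contains {2, 3, 4, 5, 6, 8, 9}.
  Column G already contains {3, 4, 5, 6, 8, 9}.
  Its 3×3 block (box 9) already contains {2, 3, 4, 5, 6, 7}.
  The only value from 1–9 not eliminated is 1, so G8 = 1.
For G3:
  Row 3 already contains {1, 5, 6, 7, 9}.
  Column G already contains {3, 4, 5, 6, 8, 9}.
  Its 3×3 block (box 3) already contains {1, 3, 5, 9}.
  The only value from 1–9 not eliminated is 2, so G3 = 2.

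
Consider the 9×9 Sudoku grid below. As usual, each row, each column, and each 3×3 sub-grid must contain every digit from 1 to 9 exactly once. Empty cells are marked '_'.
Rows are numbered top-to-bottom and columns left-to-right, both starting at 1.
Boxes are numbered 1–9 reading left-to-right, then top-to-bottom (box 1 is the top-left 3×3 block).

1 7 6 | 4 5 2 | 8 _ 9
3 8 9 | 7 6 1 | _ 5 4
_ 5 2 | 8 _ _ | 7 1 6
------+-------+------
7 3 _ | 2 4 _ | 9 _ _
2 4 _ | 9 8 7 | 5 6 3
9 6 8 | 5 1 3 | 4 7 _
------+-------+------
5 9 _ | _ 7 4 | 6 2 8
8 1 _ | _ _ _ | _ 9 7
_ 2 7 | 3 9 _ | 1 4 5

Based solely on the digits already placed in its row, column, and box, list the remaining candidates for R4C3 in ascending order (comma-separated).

1,5

Row 4 already contains {2, 3, 4, 7, 9}.
Column 3 already contains {2, 6, 7, 8, 9}.
Its 3×3 block (box 4) already contains {2, 3, 4, 6, 7, 8, 9}.
Removing those from 1–9 leaves {1, 5} as the candidates for R4C3.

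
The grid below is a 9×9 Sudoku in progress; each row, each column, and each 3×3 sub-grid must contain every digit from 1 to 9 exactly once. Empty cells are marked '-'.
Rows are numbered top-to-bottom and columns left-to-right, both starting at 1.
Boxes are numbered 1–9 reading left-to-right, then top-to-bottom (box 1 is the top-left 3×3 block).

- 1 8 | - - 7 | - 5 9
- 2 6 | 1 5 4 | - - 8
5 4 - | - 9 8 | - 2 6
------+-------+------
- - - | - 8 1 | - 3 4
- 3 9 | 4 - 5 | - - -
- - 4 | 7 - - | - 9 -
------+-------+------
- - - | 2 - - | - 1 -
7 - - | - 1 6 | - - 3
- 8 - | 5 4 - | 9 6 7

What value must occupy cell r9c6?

3

Row 9 already contains {4, 5, 6, 7, 8, 9}.
Column 6 already contains {1, 4, 5, 6, 7, 8}.
Its 3×3 block (box 8) already contains {1, 2, 4, 5, 6}.
The only value from 1–9 not eliminated is 3, so r9c6 = 3.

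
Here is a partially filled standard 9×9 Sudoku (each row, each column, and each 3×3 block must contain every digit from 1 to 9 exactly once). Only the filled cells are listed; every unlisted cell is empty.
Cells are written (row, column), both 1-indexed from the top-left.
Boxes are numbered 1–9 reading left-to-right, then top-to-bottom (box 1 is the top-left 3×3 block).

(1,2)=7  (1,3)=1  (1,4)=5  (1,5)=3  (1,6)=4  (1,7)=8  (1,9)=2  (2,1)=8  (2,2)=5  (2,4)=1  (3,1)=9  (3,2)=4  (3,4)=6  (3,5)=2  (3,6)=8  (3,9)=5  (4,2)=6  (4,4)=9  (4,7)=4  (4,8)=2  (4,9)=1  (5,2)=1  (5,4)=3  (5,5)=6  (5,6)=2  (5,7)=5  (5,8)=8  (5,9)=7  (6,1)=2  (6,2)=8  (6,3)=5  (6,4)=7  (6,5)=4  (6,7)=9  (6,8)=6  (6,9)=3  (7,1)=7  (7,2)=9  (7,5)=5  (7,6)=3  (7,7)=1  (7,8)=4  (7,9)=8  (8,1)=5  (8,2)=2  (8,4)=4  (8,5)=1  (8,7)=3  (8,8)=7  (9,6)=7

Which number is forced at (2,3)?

2

Cell (2,3) itself could take any of {2, 3, 6} by direct elimination.
Consider where 2 can go in row 2.
(2,5) is out (column 5 already has a 2).
(2,6) is out (column 6 already has a 2).
(2,7) is out (box 3 already has a 2).
(2,8) is out (column 8 already has a 2).
(2,9) is out (column 9 already has a 2).
So the only cell in row 2 that can hold 2 is (2,3).
Therefore (2,3) = 2.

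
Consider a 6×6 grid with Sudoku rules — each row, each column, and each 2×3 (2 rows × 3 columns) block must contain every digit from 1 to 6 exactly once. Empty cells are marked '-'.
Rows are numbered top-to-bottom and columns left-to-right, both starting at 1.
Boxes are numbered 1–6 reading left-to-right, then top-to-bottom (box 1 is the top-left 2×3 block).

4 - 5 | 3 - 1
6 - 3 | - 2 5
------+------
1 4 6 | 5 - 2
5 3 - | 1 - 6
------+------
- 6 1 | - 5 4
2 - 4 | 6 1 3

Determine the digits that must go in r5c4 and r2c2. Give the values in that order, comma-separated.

For r5c4:
  Row 5 already contains {1, 4, 5, 6}.
  Column 4 already contains {1, 3, 5, 6}.
  Its 2×3 block (box 6) already contains {1, 3, 4, 5, 6}.
  The only value from 1–6 not eliminated is 2, so r5c4 = 2.
For r2c2:
  Row 2 already contains {2, 3, 5, 6}.
  Column 2 already contains {3, 4, 6}.
  Its 2×3 block (box 1) already contains {3, 4, 5, 6}.
  The only value from 1–6 not eliminated is 1, so r2c2 = 1.

2,1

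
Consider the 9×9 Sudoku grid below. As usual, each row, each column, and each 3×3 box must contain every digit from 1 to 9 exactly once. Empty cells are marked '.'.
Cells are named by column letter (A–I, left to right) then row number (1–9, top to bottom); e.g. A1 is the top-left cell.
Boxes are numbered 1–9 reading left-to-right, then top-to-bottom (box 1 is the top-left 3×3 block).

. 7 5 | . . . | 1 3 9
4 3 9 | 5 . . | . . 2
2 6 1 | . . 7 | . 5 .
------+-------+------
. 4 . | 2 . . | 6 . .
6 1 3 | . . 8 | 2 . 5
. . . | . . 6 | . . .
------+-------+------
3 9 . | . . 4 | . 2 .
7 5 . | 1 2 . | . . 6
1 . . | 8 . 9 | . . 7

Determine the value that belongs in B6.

8

Cell B6 itself could take any of {2, 8} by direct elimination.
Consider where 8 can go in column B.
B9 is out (row 9 already has a 8).
So the only cell in column B that can hold 8 is B6.
Therefore B6 = 8.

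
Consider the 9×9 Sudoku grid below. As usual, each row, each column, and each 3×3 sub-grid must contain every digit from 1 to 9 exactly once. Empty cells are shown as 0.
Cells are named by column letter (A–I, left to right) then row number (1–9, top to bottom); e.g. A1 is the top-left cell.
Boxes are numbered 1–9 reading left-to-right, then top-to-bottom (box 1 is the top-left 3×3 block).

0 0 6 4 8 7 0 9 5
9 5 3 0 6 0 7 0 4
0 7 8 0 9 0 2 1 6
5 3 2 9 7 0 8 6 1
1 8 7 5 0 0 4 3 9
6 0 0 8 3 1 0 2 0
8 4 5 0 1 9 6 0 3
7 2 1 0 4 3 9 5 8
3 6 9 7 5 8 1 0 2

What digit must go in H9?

Row 9 already contains {1, 2, 3, 5, 6, 7, 8, 9}.
Column H already contains {1, 2, 3, 5, 6, 9}.
Its 3×3 block (box 9) already contains {1, 2, 3, 5, 6, 8, 9}.
The only value from 1–9 not eliminated is 4, so H9 = 4.

4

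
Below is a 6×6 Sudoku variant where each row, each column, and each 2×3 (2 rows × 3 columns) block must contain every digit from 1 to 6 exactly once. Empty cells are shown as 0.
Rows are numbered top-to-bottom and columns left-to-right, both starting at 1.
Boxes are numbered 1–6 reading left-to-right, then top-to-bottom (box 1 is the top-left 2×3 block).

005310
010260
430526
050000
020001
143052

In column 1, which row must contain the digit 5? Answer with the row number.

Consider where 5 can go in column 1.
r1c1 is out (row 1 already has a 5).
r2c1 is out (box 1 already has a 5).
r4c1 is out (row 4 already has a 5).
So the only cell in column 1 that can hold 5 is r5c1.
That is row 5.

5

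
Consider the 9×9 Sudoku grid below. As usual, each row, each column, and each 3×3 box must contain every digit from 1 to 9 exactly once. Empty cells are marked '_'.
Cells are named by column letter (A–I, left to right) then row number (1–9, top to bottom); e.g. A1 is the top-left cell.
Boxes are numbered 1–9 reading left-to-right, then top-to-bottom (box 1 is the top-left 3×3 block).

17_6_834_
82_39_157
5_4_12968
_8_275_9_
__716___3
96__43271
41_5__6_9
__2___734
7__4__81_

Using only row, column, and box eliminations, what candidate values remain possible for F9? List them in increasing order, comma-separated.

Row 9 already contains {1, 4, 7, 8}.
Column F already contains {2, 3, 5, 8}.
Its 3×3 block (box 8) already contains {4, 5}.
Removing those from 1–9 leaves {6, 9} as the candidates for F9.

6,9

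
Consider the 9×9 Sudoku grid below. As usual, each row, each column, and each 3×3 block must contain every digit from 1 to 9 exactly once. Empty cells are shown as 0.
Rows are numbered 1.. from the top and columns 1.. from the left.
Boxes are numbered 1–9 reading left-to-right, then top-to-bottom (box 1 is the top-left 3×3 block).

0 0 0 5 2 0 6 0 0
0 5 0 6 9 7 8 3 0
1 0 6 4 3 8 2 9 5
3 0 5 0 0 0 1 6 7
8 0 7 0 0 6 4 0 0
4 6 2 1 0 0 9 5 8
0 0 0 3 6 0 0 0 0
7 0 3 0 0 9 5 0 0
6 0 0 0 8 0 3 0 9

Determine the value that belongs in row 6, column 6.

3

Row 6 already contains {1, 2, 4, 5, 6, 8, 9}.
Column 6 already contains {6, 7, 8, 9}.
Its 3×3 block (box 5) already contains {1, 6}.
The only value from 1–9 not eliminated is 3, so row 6, column 6 = 3.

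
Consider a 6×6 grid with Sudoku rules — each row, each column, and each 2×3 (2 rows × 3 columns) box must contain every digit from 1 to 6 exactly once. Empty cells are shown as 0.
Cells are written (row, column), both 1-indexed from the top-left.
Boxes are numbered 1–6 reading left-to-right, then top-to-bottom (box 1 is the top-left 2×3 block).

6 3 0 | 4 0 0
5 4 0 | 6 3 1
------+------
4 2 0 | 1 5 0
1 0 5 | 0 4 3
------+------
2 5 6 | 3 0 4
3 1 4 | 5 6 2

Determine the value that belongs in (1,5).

Row 1 already contains {3, 4, 6}.
Column 5 already contains {3, 4, 5, 6}.
Its 2×3 block (box 2) already contains {1, 3, 4, 6}.
The only value from 1–6 not eliminated is 2, so (1,5) = 2.

2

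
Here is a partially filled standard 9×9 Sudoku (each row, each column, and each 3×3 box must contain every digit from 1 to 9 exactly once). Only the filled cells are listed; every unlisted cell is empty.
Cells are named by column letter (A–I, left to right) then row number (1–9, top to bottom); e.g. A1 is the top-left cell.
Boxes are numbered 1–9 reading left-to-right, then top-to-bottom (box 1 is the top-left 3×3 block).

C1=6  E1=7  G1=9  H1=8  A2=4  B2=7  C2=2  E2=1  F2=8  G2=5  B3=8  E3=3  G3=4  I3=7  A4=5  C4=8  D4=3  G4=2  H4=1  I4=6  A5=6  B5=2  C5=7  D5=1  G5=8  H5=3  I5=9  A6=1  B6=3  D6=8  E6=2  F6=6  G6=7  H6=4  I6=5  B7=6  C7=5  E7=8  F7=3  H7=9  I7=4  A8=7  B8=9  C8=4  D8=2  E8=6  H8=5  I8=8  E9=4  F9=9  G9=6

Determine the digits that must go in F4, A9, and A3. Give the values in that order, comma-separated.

7,8,9

For F4:
  Consider where 7 can go in box 5.
  E4 is out (column E already has a 7).
  E5 is out (row 5 already has a 7).
  F5 is out (row 5 already has a 7).
  So the only cell in box 5 that can hold 7 is F4.
  So F4 = 7.
For A9:
  Consider where 8 can go in column A.
  A1 is out (row 1 already has a 8).
  A3 is out (row 3 already has a 8).
  A7 is out (row 7 already has a 8).
  So the only cell in column A that can hold 8 is A9.
  So A9 = 8.
For A3:
  Row 3 already contains {3, 4, 7, 8}.
  Column A already contains {1, 4, 5, 6, 7}.
  Its 3×3 block (box 1) already contains {2, 4, 6, 7, 8}.
  The only value from 1–9 not eliminated is 9, so A3 = 9.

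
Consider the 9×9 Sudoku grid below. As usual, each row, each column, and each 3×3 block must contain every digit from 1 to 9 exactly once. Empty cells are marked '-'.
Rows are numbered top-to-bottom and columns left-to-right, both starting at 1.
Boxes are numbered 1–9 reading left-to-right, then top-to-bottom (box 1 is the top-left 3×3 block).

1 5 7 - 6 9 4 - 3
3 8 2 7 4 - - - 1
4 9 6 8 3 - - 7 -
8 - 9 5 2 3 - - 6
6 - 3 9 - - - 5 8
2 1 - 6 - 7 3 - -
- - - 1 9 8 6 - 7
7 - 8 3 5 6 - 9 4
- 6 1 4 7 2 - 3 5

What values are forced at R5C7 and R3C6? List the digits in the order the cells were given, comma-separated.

2,1

For R5C7:
  Consider where 2 can go in box 6.
  R4C7 is out (row 4 already has a 2).
  R4C8 is out (row 4 already has a 2).
  R6C8 is out (row 6 already has a 2).
  R6C9 is out (row 6 already has a 2).
  So the only cell in box 6 that can hold 2 is R5C7.
  So R5C7 = 2.
For R3C6:
  Consider where 1 can go in row 3.
  R3C7 is out (box 3 already has a 1).
  R3C9 is out (column 9 already has a 1).
  So the only cell in row 3 that can hold 1 is R3C6.
  So R3C6 = 1.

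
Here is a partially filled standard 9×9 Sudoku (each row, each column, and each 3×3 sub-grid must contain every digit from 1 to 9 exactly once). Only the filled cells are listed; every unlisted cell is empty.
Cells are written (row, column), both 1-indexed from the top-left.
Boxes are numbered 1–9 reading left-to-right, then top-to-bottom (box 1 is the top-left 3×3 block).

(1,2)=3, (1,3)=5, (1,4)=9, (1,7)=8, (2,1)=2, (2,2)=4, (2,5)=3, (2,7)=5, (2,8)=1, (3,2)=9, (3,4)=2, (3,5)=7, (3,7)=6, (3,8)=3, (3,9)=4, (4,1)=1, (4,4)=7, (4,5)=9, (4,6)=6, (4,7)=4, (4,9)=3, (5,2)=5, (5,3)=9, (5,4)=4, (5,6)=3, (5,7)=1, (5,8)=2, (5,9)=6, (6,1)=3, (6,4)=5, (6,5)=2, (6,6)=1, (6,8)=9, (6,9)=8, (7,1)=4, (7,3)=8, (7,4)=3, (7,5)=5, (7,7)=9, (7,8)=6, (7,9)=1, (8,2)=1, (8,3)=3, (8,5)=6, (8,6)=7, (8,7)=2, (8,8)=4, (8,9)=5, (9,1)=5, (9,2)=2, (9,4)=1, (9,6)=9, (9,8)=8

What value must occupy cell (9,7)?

3

Cell (9,7) itself could take any of {3, 7} by direct elimination.
Consider where 3 can go in box 9.
(9,9) is out (column 9 already has a 3).
So the only cell in box 9 that can hold 3 is (9,7).
Therefore (9,7) = 3.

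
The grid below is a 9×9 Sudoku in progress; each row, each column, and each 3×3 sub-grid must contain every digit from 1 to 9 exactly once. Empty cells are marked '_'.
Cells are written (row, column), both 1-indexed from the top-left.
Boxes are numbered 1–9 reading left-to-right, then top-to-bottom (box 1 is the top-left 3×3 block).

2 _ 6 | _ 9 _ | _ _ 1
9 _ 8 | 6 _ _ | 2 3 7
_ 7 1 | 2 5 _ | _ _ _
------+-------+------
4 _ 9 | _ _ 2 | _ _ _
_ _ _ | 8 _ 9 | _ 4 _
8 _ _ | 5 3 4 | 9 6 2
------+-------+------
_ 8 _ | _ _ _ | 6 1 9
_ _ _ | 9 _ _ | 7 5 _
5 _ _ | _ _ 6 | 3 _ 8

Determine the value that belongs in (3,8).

Cell (3,8) itself could take any of {8, 9} by direct elimination.
Consider where 9 can go in row 3.
(3,1) is out (column 1 already has a 9).
(3,6) is out (column 6 already has a 9).
(3,7) is out (column 7 already has a 9).
(3,9) is out (column 9 already has a 9).
So the only cell in row 3 that can hold 9 is (3,8).
Therefore (3,8) = 9.

9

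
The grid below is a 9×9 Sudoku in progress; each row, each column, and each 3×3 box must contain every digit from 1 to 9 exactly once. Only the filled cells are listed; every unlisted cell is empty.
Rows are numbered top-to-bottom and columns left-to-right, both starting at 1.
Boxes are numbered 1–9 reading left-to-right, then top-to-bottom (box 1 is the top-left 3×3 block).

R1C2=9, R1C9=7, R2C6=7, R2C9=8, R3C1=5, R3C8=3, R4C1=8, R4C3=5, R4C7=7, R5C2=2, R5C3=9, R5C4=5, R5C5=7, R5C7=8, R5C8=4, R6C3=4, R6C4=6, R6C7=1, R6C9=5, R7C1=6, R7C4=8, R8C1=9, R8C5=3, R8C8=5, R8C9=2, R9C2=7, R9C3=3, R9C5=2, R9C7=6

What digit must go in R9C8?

Cell R9C8 itself could take any of {1, 8, 9} by direct elimination.
Consider where 8 can go in column 8.
R1C8 is out (box 3 already has a 8).
R2C8 is out (row 2 already has a 8).
R4C8 is out (row 4 already has a 8).
R6C8 is out (box 6 already has a 8).
R7C8 is out (row 7 already has a 8).
So the only cell in column 8 that can hold 8 is R9C8.
Therefore R9C8 = 8.

8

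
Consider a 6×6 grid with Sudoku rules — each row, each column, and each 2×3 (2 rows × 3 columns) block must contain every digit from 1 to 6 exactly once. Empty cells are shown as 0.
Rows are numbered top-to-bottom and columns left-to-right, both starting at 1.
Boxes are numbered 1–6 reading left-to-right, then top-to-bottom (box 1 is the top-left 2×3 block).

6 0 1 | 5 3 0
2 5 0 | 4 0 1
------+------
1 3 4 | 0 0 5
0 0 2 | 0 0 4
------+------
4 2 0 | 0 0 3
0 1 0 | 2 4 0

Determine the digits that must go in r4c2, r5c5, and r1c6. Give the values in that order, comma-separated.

6,5,2

For r4c2:
  Row 4 already contains {2, 4}.
  Column 2 already contains {1, 2, 3, 5}.
  Its 2×3 block (box 3) already contains {1, 2, 3, 4}.
  The only value from 1–6 not eliminated is 6, so r4c2 = 6.
For r5c5:
  Consider where 5 can go in column 5.
  r2c5 is out (row 2 already has a 5).
  r3c5 is out (row 3 already has a 5).
  r4c5 is out (box 4 already has a 5).
  So the only cell in column 5 that can hold 5 is r5c5.
  So r5c5 = 5.
For r1c6:
  Row 1 already contains {1, 3, 5, 6}.
  Column 6 already contains {1, 3, 4, 5}.
  Its 2×3 block (box 2) already contains {1, 3, 4, 5}.
  The only value from 1–6 not eliminated is 2, so r1c6 = 2.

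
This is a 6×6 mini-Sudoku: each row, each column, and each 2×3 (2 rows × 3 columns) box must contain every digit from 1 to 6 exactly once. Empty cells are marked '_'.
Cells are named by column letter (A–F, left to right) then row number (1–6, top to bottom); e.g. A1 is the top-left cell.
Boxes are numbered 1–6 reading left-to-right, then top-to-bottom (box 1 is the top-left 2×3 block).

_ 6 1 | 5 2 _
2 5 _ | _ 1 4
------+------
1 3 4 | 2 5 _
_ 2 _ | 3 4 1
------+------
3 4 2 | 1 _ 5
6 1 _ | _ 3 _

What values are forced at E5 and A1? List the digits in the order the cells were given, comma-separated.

For E5:
  Row 5 already contains {1, 2, 3, 4, 5}.
  Column E already contains {1, 2, 3, 4, 5}.
  Its 2×3 block (box 6) already contains {1, 3, 5}.
  The only value from 1–6 not eliminated is 6, so E5 = 6.
For A1:
  Row 1 already contains {1, 2, 5, 6}.
  Column A already contains {1, 2, 3, 6}.
  Its 2×3 block (box 1) already contains {1, 2, 5, 6}.
  The only value from 1–6 not eliminated is 4, so A1 = 4.

6,4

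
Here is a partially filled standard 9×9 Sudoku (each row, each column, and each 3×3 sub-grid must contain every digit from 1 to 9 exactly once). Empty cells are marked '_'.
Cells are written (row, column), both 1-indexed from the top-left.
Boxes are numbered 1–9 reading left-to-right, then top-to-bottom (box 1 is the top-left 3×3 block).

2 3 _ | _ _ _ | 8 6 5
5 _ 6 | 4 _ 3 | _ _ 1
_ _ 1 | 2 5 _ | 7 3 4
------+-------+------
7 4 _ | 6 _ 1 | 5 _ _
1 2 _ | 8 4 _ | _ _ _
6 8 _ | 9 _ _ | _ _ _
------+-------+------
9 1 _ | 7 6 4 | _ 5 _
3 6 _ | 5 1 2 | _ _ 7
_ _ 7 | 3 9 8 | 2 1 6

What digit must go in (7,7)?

Row 7 already contains {1, 4, 5, 6, 7, 9}.
Column 7 already contains {2, 5, 7, 8}.
Its 3×3 block (box 9) already contains {1, 2, 5, 6, 7}.
The only value from 1–9 not eliminated is 3, so (7,7) = 3.

3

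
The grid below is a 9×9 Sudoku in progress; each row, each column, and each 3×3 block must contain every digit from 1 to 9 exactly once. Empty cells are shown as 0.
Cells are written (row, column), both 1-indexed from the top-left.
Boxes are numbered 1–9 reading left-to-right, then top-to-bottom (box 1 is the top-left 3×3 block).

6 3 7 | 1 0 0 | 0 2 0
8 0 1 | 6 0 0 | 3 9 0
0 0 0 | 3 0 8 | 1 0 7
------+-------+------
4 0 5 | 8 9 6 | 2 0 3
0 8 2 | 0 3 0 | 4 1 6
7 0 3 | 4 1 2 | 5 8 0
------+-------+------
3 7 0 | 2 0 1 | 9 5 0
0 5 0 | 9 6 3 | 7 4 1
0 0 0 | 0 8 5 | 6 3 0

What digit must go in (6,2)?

6

Cell (6,2) itself could take any of {6, 9} by direct elimination.
Consider where 6 can go in box 4.
(4,2) is out (row 4 already has a 6).
(5,1) is out (row 5 already has a 6).
So the only cell in box 4 that can hold 6 is (6,2).
Therefore (6,2) = 6.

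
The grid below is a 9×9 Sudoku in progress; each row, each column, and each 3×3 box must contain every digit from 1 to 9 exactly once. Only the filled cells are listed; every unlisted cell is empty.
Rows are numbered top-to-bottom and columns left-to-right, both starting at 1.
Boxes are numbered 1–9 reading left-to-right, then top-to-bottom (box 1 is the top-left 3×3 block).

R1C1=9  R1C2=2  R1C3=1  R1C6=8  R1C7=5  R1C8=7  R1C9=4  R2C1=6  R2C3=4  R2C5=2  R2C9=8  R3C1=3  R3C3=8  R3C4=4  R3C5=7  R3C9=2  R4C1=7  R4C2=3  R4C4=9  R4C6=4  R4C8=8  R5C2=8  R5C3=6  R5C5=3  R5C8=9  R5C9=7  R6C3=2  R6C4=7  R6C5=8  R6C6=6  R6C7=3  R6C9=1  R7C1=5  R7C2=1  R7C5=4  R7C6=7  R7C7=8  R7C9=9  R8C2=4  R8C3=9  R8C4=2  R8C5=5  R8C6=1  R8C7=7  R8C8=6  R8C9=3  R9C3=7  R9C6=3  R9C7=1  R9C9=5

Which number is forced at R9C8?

Cell R9C8 itself could take any of {2, 4} by direct elimination.
Consider where 4 can go in row 9.
R9C1 is out (box 7 already has a 4).
R9C2 is out (column 2 already has a 4).
R9C4 is out (column 4 already has a 4).
R9C5 is out (column 5 already has a 4).
So the only cell in row 9 that can hold 4 is R9C8.
Therefore R9C8 = 4.

4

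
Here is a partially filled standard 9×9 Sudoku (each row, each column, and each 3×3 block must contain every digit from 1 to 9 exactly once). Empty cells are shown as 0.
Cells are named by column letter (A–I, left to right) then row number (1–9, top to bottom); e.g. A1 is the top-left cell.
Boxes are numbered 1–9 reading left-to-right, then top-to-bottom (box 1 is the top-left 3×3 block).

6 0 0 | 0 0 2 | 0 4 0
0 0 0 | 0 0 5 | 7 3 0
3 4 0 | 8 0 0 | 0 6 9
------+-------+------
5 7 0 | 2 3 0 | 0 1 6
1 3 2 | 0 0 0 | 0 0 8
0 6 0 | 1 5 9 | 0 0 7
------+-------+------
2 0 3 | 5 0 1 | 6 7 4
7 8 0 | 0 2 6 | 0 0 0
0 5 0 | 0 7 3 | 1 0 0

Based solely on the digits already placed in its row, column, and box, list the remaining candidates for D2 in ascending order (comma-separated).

Row 2 already contains {3, 5, 7}.
Column D already contains {1, 2, 5, 8}.
Its 3×3 block (box 2) already contains {2, 5, 8}.
Removing those from 1–9 leaves {4, 6, 9} as the candidates for D2.

4,6,9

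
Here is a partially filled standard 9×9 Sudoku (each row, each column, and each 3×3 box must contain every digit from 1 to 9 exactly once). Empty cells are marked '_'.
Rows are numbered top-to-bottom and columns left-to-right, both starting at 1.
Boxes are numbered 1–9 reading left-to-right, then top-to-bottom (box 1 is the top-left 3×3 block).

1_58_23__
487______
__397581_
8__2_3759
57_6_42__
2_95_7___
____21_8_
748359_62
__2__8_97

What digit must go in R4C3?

Cell R4C3 itself could take any of {1, 4, 6} by direct elimination.
Consider where 4 can go in row 4.
R4C2 is out (column 2 already has a 4).
R4C5 is out (box 5 already has a 4).
So the only cell in row 4 that can hold 4 is R4C3.
Therefore R4C3 = 4.

4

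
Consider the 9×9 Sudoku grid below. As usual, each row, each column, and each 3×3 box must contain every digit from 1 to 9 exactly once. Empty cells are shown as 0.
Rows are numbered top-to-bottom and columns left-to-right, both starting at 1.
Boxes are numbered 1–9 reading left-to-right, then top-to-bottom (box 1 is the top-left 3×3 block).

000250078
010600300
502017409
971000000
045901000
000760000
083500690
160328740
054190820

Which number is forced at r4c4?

Cell r4c4 itself could take any of {4, 8} by direct elimination.
Consider where 4 can go in column 4.
r3c4 is out (row 3 already has a 4).
So the only cell in column 4 that can hold 4 is r4c4.
Therefore r4c4 = 4.

4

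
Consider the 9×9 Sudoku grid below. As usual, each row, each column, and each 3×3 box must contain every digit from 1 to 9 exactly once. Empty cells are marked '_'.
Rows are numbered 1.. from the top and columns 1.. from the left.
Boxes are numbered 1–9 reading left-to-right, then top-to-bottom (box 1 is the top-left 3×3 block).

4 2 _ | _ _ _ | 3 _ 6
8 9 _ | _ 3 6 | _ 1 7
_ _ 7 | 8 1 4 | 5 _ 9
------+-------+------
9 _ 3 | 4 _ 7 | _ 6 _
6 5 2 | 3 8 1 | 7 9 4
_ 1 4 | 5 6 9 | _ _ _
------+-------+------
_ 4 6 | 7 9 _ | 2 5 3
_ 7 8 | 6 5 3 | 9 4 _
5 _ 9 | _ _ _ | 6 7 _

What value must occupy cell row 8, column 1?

Cell row 8, column 1 itself could take any of {1, 2} by direct elimination.
Consider where 2 can go in column 1.
row 3, column 1 is out (box 1 already has a 2).
row 6, column 1 is out (box 4 already has a 2).
row 7, column 1 is out (row 7 already has a 2).
So the only cell in column 1 that can hold 2 is row 8, column 1.
Therefore row 8, column 1 = 2.

2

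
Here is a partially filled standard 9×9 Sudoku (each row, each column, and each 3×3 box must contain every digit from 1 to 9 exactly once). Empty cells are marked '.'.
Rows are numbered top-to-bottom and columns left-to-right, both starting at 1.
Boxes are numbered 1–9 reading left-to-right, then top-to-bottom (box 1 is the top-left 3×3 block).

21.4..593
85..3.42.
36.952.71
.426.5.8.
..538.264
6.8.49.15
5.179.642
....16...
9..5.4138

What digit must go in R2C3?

Cell R2C3 itself could take any of {7, 9} by direct elimination.
Consider where 9 can go in row 2.
R2C4 is out (column 4 already has a 9).
R2C6 is out (column 6 already has a 9).
R2C9 is out (box 3 already has a 9).
So the only cell in row 2 that can hold 9 is R2C3.
Therefore R2C3 = 9.

9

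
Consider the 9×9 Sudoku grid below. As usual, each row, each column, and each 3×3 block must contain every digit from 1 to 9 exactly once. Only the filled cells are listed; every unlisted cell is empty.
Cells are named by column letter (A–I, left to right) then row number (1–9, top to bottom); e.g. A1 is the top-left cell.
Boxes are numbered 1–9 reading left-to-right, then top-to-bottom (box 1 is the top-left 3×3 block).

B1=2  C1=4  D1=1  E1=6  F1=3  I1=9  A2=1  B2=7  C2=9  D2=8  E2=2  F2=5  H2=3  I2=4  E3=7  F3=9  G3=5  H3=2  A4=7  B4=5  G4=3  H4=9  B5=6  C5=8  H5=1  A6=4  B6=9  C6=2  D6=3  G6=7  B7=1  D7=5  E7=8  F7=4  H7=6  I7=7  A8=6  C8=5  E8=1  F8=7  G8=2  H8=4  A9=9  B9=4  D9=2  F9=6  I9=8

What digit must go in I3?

1

Cell I3 itself could take any of {1, 6} by direct elimination.
Consider where 1 can go in column I.
I4 is out (box 6 already has a 1).
I5 is out (row 5 already has a 1).
I6 is out (box 6 already has a 1).
I8 is out (row 8 already has a 1).
So the only cell in column I that can hold 1 is I3.
Therefore I3 = 1.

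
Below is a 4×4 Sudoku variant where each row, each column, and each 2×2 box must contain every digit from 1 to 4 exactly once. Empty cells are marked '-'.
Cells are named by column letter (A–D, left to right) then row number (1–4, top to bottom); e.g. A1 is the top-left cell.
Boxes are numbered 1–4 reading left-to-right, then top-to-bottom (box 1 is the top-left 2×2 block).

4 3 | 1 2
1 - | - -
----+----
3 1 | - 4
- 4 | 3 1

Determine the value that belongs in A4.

2

Row 4 already contains {1, 3, 4}.
Column A already contains {1, 3, 4}.
Its 2×2 block (box 3) already contains {1, 3, 4}.
The only value from 1–4 not eliminated is 2, so A4 = 2.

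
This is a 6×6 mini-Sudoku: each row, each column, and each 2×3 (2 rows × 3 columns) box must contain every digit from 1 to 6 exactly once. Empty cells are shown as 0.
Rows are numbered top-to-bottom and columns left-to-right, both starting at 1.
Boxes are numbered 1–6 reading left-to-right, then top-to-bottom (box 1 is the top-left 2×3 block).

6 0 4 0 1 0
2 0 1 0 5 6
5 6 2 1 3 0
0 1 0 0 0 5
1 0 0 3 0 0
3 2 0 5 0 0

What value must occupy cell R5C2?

4

Cell R5C2 itself could take any of {4, 5} by direct elimination.
Consider where 4 can go in column 2.
R1C2 is out (row 1 already has a 4).
R2C2 is out (box 1 already has a 4).
So the only cell in column 2 that can hold 4 is R5C2.
Therefore R5C2 = 4.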